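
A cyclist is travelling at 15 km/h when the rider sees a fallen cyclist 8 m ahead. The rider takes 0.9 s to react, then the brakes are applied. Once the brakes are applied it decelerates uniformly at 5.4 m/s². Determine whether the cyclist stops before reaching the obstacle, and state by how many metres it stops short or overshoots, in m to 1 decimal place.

15 km/h ÷ 3.6 = 4.1667 m/s.
Reaction distance = 4.1667 × 0.9 = 3.750 m.
Braking distance = v²/(2a) = 17.361 / 10.800 = 1.607 m.
Total stopping distance = 3.750 + 1.607 = 5.357 m, vs 8 m available — it stops with 8 − 5.357 = 2.643 m to spare.

Yes — it stops 2.6 m short of the obstacle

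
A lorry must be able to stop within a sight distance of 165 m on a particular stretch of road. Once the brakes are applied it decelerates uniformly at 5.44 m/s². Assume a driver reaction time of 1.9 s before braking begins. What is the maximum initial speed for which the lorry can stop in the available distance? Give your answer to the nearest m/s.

Maximum speed ≈ 33 m/s

Stopping distance: v·t_r + v²/(2a) = 165 with t_r = 1.9 s and a = 5.440 m/s².
So v² + 20.672 v − 1795.20 = 0.
Positive root: v = −a·t_r + √((a·t_r)² + 2a·d) = −10.336 + √(106.833 + 1795.20) = 33.2763 m/s.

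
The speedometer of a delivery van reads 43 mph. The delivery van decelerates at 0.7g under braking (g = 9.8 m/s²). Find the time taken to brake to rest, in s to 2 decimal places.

43 mph × 0.44704 = 19.2227 m/s.
a = 0.7 × 9.8 = 6.860 m/s².
Braking time = v/a = 19.2227 / 6.860 = 2.802 s.

Braking time ≈ 2.80 s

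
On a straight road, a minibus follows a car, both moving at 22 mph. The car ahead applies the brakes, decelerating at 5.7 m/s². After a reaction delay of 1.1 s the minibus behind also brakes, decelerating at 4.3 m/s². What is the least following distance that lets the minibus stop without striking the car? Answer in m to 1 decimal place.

22 mph × 0.44704 = 9.8349 m/s.
Leader travels v²/(2a_L) = 96.725 / 11.400 = 8.485 m before stopping.
Follower covers v·t_r = 9.8349 × 1.1 = 10.818 m while reacting, then v²/(2a_F) = 96.725 / 8.600 = 11.247 m while braking, for a total of 10.818 + 11.247 = 22.065 m.
Since a_F ≤ a_L and the follower starts braking later, the follower is never slower than the leader, so the closest approach is when both have stopped.
Minimum gap = 22.065 − 8.485 = 13.580 m.

Minimum gap ≈ 13.6 m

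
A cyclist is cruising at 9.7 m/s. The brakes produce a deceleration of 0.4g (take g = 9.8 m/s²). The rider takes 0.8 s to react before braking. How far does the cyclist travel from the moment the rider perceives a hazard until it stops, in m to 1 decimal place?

a = 0.4 × 9.8 = 3.920 m/s².
Reaction distance = v·t_r = 9.7000 × 0.8 = 7.760 m.
Braking distance = v²/(2a) = 9.7000² / (2 × 3.920) = 94.090 / 7.840 = 12.001 m.
Total = 7.760 + 12.001 = 19.761 m.

Total stopping distance ≈ 19.8 m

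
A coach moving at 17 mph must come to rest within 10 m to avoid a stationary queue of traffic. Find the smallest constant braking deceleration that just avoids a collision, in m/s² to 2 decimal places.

17 mph × 0.44704 = 7.5997 m/s.
v² = 2a·d ⇒ a = v²/(2d) = 7.5997² / (2 × 10.000) = 57.755 / 20.000 = 2.8878 m/s².

Required deceleration ≈ 2.89 m/s²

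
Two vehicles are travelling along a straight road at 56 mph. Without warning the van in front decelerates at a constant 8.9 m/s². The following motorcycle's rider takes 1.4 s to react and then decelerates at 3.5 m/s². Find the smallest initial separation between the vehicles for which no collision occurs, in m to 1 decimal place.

56 mph × 0.44704 = 25.0342 m/s.
Leader travels v²/(2a_L) = 626.711 / 17.800 = 35.208 m before stopping.
Follower covers v·t_r = 25.0342 × 1.4 = 35.048 m while reacting, then v²/(2a_F) = 626.711 / 7.000 = 89.530 m while braking, for a total of 35.048 + 89.530 = 124.578 m.
Since a_F ≤ a_L and the follower starts braking later, the follower is never slower than the leader, so the closest approach is when both have stopped.
Minimum gap = 124.578 − 35.208 = 89.370 m.

Minimum gap ≈ 89.4 m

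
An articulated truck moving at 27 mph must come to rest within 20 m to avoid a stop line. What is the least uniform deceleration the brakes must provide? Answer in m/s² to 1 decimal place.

27 mph × 0.44704 = 12.0701 m/s.
v² = 2a·d ⇒ a = v²/(2d) = 12.0701² / (2 × 20.000) = 145.687 / 40.000 = 3.6422 m/s².

Required deceleration ≈ 3.6 m/s²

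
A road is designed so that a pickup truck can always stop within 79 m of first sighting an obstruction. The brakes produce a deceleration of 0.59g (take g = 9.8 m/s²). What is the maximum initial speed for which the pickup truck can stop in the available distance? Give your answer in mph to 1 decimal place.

Maximum speed ≈ 67.6 mph

a = 0.59 × 9.8 = 5.782 m/s².
v²/(2a) = d ⇒ v = √(2 × 5.782 × 79) = √913.56 = 30.2252 m/s.
30.2252 m/s ÷ 0.44704 = 67.612 mph.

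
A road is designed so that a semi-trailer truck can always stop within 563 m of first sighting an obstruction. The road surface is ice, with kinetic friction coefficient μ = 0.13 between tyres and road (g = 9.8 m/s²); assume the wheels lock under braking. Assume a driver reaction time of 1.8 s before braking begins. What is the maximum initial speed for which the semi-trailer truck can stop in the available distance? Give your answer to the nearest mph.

a = μg = 0.13 × 9.8 = 1.274 m/s².
Stopping distance: v·t_r + v²/(2a) = 563 with t_r = 1.8 s and a = 1.274 m/s².
So v² + 4.586 v − 1434.52 = 0.
Positive root: v = −a·t_r + √((a·t_r)² + 2a·d) = −2.293 + √(5.258 + 1434.52) = 35.6514 m/s.
35.6514 m/s ÷ 0.44704 = 79.750 mph.

Maximum speed ≈ 80 mph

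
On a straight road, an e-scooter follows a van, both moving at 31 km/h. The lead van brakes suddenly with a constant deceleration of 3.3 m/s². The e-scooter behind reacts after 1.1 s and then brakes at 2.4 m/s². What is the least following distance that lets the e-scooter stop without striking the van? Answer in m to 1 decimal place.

Minimum gap ≈ 13.7 m

31 km/h ÷ 3.6 = 8.6111 m/s.
Leader travels v²/(2a_L) = 74.151 / 6.600 = 11.235 m before stopping.
Follower covers v·t_r = 8.6111 × 1.1 = 9.472 m while reacting, then v²/(2a_F) = 74.151 / 4.800 = 15.448 m while braking, for a total of 9.472 + 15.448 = 24.920 m.
Since a_F ≤ a_L and the follower starts braking later, the follower is never slower than the leader, so the closest approach is when both have stopped.
Minimum gap = 24.920 − 11.235 = 13.685 m.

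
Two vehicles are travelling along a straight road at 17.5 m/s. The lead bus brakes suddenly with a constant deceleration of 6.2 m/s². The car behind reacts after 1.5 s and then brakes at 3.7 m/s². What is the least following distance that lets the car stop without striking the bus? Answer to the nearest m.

Minimum gap ≈ 43 m

Leader travels v²/(2a_L) = 306.250 / 12.400 = 24.698 m before stopping.
Follower covers v·t_r = 17.5000 × 1.5 = 26.250 m while reacting, then v²/(2a_F) = 306.250 / 7.400 = 41.385 m while braking, for a total of 26.250 + 41.385 = 67.635 m.
Since a_F ≤ a_L and the follower starts braking later, the follower is never slower than the leader, so the closest approach is when both have stopped.
Minimum gap = 67.635 − 24.698 = 42.937 m.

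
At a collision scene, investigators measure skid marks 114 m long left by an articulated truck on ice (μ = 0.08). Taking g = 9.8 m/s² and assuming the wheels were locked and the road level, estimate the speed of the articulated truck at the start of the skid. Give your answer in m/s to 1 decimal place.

Deceleration a = μg = 0.08 × 9.8 = 0.784 m/s².
v = √(2a·d) = √(2 × 0.784 × 114) = √178.752 = 13.3698 m/s.

Initial speed ≈ 13.4 m/s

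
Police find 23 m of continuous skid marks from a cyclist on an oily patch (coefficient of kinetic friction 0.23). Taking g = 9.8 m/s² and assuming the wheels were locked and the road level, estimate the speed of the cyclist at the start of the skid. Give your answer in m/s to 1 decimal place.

Deceleration a = μg = 0.23 × 9.8 = 2.254 m/s².
v = √(2a·d) = √(2 × 2.254 × 23) = √103.684 = 10.1825 m/s.

Initial speed ≈ 10.2 m/s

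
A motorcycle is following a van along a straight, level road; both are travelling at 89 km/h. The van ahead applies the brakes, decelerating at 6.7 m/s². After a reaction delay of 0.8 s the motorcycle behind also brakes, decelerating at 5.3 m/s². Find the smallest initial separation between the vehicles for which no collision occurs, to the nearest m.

89 km/h ÷ 3.6 = 24.7222 m/s.
Leader travels v²/(2a_L) = 611.187 / 13.400 = 45.611 m before stopping.
Follower covers v·t_r = 24.7222 × 0.8 = 19.778 m while reacting, then v²/(2a_F) = 611.187 / 10.600 = 57.659 m while braking, for a total of 19.778 + 57.659 = 77.437 m.
Since a_F ≤ a_L and the follower starts braking later, the follower is never slower than the leader, so the closest approach is when both have stopped.
Minimum gap = 77.437 − 45.611 = 31.826 m.

Minimum gap ≈ 32 m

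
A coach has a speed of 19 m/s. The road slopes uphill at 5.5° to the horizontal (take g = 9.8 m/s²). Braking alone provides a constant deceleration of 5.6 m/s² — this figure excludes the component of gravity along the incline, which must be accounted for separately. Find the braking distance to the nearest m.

Braking distance ≈ 28 m

Gravity along the uphill slope adds to the braking deceleration: a_eff = 5.600 + 9.8·sin 5.5° = 5.600 + 0.939 = 6.539 m/s².
Braking distance = v²/(2a) = 19.0000² / (2 × 6.539) = 361.000 / 13.078 = 27.604 m.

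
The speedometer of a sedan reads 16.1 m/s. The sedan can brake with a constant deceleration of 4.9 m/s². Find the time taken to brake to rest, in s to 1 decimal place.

Braking time ≈ 3.3 s

Braking time = v/a = 16.1000 / 4.900 = 3.286 s.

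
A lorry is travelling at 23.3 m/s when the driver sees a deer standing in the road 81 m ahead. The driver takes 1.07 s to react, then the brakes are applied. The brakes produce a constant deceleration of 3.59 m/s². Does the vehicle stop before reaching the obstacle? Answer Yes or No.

Reaction distance = 23.3000 × 1.07 = 24.931 m.
Braking distance = v²/(2a) = 542.890 / 7.180 = 75.611 m.
Total stopping distance = 24.931 + 75.611 = 100.542 m, vs 81 m available — it cannot stop in time and overshoots by 100.542 − 81 = 19.542 m.

No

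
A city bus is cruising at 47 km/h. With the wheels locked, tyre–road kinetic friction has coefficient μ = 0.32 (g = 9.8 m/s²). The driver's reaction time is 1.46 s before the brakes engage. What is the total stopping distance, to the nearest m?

47 km/h ÷ 3.6 = 13.0556 m/s.
a = μg = 0.32 × 9.8 = 3.136 m/s².
Reaction distance = v·t_r = 13.0556 × 1.46 = 19.061 m.
Braking distance = v²/(2a) = 13.0556² / (2 × 3.136) = 170.449 / 6.272 = 27.176 m.
Total = 19.061 + 27.176 = 46.237 m.

Total stopping distance ≈ 46 m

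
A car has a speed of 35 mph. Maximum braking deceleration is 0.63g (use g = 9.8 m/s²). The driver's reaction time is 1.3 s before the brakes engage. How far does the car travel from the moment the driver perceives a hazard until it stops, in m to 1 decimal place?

35 mph × 0.44704 = 15.6464 m/s.
a = 0.63 × 9.8 = 6.174 m/s².
Reaction distance = v·t_r = 15.6464 × 1.3 = 20.340 m.
Braking distance = v²/(2a) = 15.6464² / (2 × 6.174) = 244.810 / 12.348 = 19.826 m.
Total = 20.340 + 19.826 = 40.166 m.

Total stopping distance ≈ 40.2 m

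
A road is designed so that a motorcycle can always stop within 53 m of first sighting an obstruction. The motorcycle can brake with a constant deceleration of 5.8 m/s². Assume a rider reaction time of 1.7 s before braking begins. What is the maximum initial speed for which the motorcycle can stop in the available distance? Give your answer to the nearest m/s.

Stopping distance: v·t_r + v²/(2a) = 53 with t_r = 1.7 s and a = 5.800 m/s².
So v² + 19.720 v − 614.80 = 0.
Positive root: v = −a·t_r + √((a·t_r)² + 2a·d) = −9.860 + √(97.220 + 614.80) = 16.8237 m/s.

Maximum speed ≈ 17 m/s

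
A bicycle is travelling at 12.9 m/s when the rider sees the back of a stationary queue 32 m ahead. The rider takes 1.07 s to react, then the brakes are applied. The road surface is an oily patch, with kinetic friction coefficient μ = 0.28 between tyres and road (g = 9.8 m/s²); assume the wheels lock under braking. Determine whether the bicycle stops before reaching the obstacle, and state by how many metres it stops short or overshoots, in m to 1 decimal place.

No — it overshoots by 12.1 m

a = μg = 0.28 × 9.8 = 2.744 m/s².
Reaction distance = 12.9000 × 1.07 = 13.803 m.
Braking distance = v²/(2a) = 166.410 / 5.488 = 30.323 m.
Total stopping distance = 13.803 + 30.323 = 44.126 m, vs 32 m available — it cannot stop in time and overshoots by 44.126 − 32 = 12.126 m.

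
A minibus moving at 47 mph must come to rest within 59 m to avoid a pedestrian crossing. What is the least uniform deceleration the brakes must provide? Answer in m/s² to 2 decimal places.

47 mph × 0.44704 = 21.0109 m/s.
v² = 2a·d ⇒ a = v²/(2d) = 21.0109² / (2 × 59.000) = 441.458 / 118.000 = 3.7412 m/s².

Required deceleration ≈ 3.74 m/s²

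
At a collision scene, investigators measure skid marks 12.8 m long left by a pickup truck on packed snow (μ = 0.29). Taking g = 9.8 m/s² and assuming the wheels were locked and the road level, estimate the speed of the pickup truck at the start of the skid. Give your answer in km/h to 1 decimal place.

Deceleration a = μg = 0.29 × 9.8 = 2.842 m/s².
v = √(2a·d) = √(2 × 2.842 × 12.8) = √72.755 = 8.5297 m/s.
= 8.5297 × 3.6 = 30.707 km/h.

Initial speed ≈ 30.7 km/h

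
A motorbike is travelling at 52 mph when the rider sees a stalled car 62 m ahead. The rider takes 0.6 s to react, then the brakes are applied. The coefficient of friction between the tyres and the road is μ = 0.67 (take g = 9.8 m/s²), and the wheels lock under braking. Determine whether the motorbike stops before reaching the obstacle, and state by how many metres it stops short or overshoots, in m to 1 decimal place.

52 mph × 0.44704 = 23.2461 m/s.
a = μg = 0.67 × 9.8 = 6.566 m/s².
Reaction distance = 23.2461 × 0.6 = 13.948 m.
Braking distance = v²/(2a) = 540.381 / 13.132 = 41.150 m.
Total stopping distance = 13.948 + 41.150 = 55.098 m, vs 62 m available — it stops with 62 − 55.098 = 6.902 m to spare.

Yes — it stops 6.9 m short of the obstacle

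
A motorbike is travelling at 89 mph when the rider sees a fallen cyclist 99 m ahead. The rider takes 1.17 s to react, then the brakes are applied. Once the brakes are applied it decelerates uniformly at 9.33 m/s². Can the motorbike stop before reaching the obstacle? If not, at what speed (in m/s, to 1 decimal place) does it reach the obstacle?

No — it strikes the obstacle at 24.6 m/s

89 mph × 0.44704 = 39.7866 m/s.
Reaction distance = 39.7866 × 1.17 = 46.550 m.
Braking distance needed to stop: v²/(2a) = 1582.974 / 18.660 = 84.832 m, so total needed = 46.550 + 84.832 = 131.382 m > 99 m — it cannot stop.
Distance remaining when braking begins: 99 − 46.550 = 52.450 m.
v² = v₀² − 2a·d = 1582.974 − 2 × 9.330 × 52.450 = 604.257 m²/s².
v = √604.257 = 24.582 m/s.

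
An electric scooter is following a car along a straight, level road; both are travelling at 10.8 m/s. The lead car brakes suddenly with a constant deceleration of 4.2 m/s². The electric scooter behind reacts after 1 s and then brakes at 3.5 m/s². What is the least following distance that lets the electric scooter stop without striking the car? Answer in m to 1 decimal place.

Minimum gap ≈ 13.6 m

Leader travels v²/(2a_L) = 116.640 / 8.400 = 13.886 m before stopping.
Follower covers v·t_r = 10.8000 × 1 = 10.800 m while reacting, then v²/(2a_F) = 116.640 / 7.000 = 16.663 m while braking, for a total of 10.800 + 16.663 = 27.463 m.
Since a_F ≤ a_L and the follower starts braking later, the follower is never slower than the leader, so the closest approach is when both have stopped.
Minimum gap = 27.463 − 13.886 = 13.577 m.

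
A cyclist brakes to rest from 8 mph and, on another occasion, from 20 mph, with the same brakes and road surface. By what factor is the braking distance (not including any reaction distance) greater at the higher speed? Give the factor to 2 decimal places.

Braking distance d = v²/(2a), so with a fixed, d ∝ v².
Factor = (20/8)² = 2.5000² = 6.2500.

Factor ≈ 6.25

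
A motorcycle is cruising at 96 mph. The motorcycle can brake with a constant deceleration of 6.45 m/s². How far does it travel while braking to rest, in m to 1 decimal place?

Braking distance ≈ 142.8 m

96 mph × 0.44704 = 42.9158 m/s.
Braking distance = v²/(2a) = 42.9158² / (2 × 6.450) = 1841.766 / 12.900 = 142.773 m.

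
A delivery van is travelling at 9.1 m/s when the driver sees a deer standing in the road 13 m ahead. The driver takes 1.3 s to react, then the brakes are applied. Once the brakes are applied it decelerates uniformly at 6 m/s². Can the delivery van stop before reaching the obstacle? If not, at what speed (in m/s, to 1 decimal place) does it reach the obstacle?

No — it strikes the obstacle at 8.3 m/s

Reaction distance = 9.1000 × 1.3 = 11.830 m.
Braking distance needed to stop: v²/(2a) = 82.810 / 12.000 = 6.901 m, so total needed = 11.830 + 6.901 = 18.731 m > 13 m — it cannot stop.
Distance remaining when braking begins: 13 − 11.830 = 1.170 m.
v² = v₀² − 2a·d = 82.810 − 2 × 6.000 × 1.170 = 68.770 m²/s².
v = √68.770 = 8.293 m/s.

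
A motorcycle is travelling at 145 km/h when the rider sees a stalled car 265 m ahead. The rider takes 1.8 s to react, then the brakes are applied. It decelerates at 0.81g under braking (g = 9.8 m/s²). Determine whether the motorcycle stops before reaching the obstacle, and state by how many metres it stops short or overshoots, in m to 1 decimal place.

Yes — it stops 90.3 m short of the obstacle

145 km/h ÷ 3.6 = 40.2778 m/s.
a = 0.81 × 9.8 = 7.938 m/s².
Reaction distance = 40.2778 × 1.8 = 72.500 m.
Braking distance = v²/(2a) = 1622.301 / 15.876 = 102.186 m.
Total stopping distance = 72.500 + 102.186 = 174.686 m, vs 265 m available — it stops with 265 − 174.686 = 90.314 m to spare.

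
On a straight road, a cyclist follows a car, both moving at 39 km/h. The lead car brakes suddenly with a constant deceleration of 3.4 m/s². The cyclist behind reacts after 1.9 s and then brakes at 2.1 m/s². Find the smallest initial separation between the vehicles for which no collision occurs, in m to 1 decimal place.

39 km/h ÷ 3.6 = 10.8333 m/s.
Leader travels v²/(2a_L) = 117.360 / 6.800 = 17.259 m before stopping.
Follower covers v·t_r = 10.8333 × 1.9 = 20.583 m while reacting, then v²/(2a_F) = 117.360 / 4.200 = 27.943 m while braking, for a total of 20.583 + 27.943 = 48.526 m.
Since a_F ≤ a_L and the follower starts braking later, the follower is never slower than the leader, so the closest approach is when both have stopped.
Minimum gap = 48.526 − 17.259 = 31.267 m.

Minimum gap ≈ 31.3 m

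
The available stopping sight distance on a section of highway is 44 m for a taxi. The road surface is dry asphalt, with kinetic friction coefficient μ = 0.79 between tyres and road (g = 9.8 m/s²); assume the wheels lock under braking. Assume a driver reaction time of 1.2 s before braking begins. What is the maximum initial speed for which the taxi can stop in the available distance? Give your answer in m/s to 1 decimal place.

Maximum speed ≈ 18.4 m/s

a = μg = 0.79 × 9.8 = 7.742 m/s².
Stopping distance: v·t_r + v²/(2a) = 44 with t_r = 1.2 s and a = 7.742 m/s².
So v² + 18.581 v − 681.30 = 0.
Positive root: v = −a·t_r + √((a·t_r)² + 2a·d) = −9.290 + √(86.304 + 681.30) = 18.4157 m/s.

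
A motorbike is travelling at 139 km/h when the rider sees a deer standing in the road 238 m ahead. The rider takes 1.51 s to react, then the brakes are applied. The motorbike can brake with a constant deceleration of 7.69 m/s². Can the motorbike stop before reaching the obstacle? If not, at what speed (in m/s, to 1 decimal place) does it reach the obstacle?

139 km/h ÷ 3.6 = 38.6111 m/s.
Reaction distance = 38.6111 × 1.51 = 58.303 m.
Braking distance = v²/(2a) = 1490.817 / 15.380 = 96.932 m.
Total stopping distance = 58.303 + 96.932 = 155.235 m, vs 238 m available — it stops with 238 − 155.235 = 82.765 m to spare.

Yes — it stops about 82.8 m short of the obstacle, so it never reaches it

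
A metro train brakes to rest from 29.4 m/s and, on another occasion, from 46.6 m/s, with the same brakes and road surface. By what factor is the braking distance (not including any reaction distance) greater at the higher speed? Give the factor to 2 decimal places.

Braking distance d = v²/(2a), so with a fixed, d ∝ v².
Factor = (46.6/29.4)² = 1.5850² = 2.5122.

Factor ≈ 2.51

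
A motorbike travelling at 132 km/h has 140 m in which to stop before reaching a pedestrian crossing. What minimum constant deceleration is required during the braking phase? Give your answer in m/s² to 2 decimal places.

Required deceleration ≈ 4.80 m/s²

132 km/h ÷ 3.6 = 36.6667 m/s.
v² = 2a·d ⇒ a = v²/(2d) = 36.6667² / (2 × 140.000) = 1344.447 / 280.000 = 4.8016 m/s².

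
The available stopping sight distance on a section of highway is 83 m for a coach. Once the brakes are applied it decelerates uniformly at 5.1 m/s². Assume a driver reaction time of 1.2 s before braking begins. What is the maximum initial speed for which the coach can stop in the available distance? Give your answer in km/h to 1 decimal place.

Maximum speed ≈ 85.0 km/h

Stopping distance: v·t_r + v²/(2a) = 83 with t_r = 1.2 s and a = 5.100 m/s².
So v² + 12.240 v − 846.60 = 0.
Positive root: v = −a·t_r + √((a·t_r)² + 2a·d) = −6.120 + √(37.454 + 846.60) = 23.6130 m/s.
23.6130 m/s × 3.6 = 85.007 km/h.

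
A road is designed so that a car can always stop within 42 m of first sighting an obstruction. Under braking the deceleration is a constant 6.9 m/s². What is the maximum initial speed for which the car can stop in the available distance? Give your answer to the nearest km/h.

v²/(2a) = d ⇒ v = √(2 × 6.900 × 42) = √579.60 = 24.0749 m/s.
24.0749 m/s × 3.6 = 86.670 km/h.

Maximum speed ≈ 87 km/h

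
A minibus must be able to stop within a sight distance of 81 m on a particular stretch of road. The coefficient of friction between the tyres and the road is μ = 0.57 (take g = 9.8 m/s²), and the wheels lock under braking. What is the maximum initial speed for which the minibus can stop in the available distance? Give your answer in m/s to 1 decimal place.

a = μg = 0.57 × 9.8 = 5.586 m/s².
v²/(2a) = d ⇒ v = √(2 × 5.586 × 81) = √904.93 = 30.0821 m/s.

Maximum speed ≈ 30.1 m/s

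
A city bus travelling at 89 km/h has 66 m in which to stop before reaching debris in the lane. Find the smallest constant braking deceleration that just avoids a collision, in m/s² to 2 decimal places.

89 km/h ÷ 3.6 = 24.7222 m/s.
v² = 2a·d ⇒ a = v²/(2d) = 24.7222² / (2 × 66.000) = 611.187 / 132.000 = 4.6302 m/s².

Required deceleration ≈ 4.63 m/s²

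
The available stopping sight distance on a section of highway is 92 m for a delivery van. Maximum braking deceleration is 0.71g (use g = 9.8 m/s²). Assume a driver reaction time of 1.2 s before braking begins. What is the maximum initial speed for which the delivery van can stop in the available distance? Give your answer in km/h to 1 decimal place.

a = 0.71 × 9.8 = 6.958 m/s².
Stopping distance: v·t_r + v²/(2a) = 92 with t_r = 1.2 s and a = 6.958 m/s².
So v² + 16.699 v − 1280.27 = 0.
Positive root: v = −a·t_r + √((a·t_r)² + 2a·d) = −8.350 + √(69.722 + 1280.27) = 28.3922 m/s.
28.3922 m/s × 3.6 = 102.212 km/h.

Maximum speed ≈ 102.2 km/h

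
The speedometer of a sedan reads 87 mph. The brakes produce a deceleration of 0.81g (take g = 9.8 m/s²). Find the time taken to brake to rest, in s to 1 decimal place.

87 mph × 0.44704 = 38.8925 m/s.
a = 0.81 × 9.8 = 7.938 m/s².
Braking time = v/a = 38.8925 / 7.938 = 4.900 s.

Braking time ≈ 4.9 s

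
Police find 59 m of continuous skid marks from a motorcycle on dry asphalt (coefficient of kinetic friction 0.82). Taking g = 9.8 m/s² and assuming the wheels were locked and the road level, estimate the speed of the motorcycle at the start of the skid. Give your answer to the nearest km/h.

Deceleration a = μg = 0.82 × 9.8 = 8.036 m/s².
v = √(2a·d) = √(2 × 8.036 × 59) = √948.248 = 30.7936 m/s.
= 30.7936 × 3.6 = 110.857 km/h.

Initial speed ≈ 111 km/h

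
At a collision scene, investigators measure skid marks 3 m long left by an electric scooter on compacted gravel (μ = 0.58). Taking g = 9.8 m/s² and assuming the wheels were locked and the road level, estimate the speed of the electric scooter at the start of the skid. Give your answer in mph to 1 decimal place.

Deceleration a = μg = 0.58 × 9.8 = 5.684 m/s².
v = √(2a·d) = √(2 × 5.684 × 3) = √34.104 = 5.8399 m/s.
= 5.8399 ÷ 0.44704 = 13.063 mph.

Initial speed ≈ 13.1 mph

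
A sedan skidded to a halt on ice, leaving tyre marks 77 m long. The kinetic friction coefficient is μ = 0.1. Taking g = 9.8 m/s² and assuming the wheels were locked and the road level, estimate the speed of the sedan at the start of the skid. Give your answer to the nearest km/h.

Deceleration a = μg = 0.1 × 9.8 = 0.980 m/s².
v = √(2a·d) = √(2 × 0.980 × 77) = √150.920 = 12.2850 m/s.
= 12.2850 × 3.6 = 44.226 km/h.

Initial speed ≈ 44 km/h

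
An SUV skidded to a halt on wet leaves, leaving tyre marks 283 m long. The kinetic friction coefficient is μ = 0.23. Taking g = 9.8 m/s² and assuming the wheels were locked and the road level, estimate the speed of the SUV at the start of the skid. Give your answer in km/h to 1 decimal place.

Deceleration a = μg = 0.23 × 9.8 = 2.254 m/s².
v = √(2a·d) = √(2 × 2.254 × 283) = √1275.764 = 35.7178 m/s.
= 35.7178 × 3.6 = 128.584 km/h.

Initial speed ≈ 128.6 km/h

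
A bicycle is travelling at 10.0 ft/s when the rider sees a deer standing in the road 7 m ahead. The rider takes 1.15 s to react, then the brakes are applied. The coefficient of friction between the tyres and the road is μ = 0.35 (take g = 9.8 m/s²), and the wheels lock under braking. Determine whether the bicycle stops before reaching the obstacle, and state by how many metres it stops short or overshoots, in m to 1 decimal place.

Yes — it stops 2.1 m short of the obstacle

10 ft/s × 0.3048 = 3.0480 m/s.
a = μg = 0.35 × 9.8 = 3.430 m/s².
Reaction distance = 3.0480 × 1.15 = 3.505 m.
Braking distance = v²/(2a) = 9.290 / 6.860 = 1.354 m.
Total stopping distance = 3.505 + 1.354 = 4.859 m, vs 7 m available — it stops with 7 − 4.859 = 2.141 m to spare.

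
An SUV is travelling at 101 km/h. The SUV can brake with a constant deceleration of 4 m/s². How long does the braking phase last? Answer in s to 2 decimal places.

101 km/h ÷ 3.6 = 28.0556 m/s.
Braking time = v/a = 28.0556 / 4.000 = 7.014 s.

Braking time ≈ 7.01 s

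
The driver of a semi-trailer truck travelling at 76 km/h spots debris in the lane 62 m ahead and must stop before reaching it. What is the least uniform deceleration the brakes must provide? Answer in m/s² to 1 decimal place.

76 km/h ÷ 3.6 = 21.1111 m/s.
v² = 2a·d ⇒ a = v²/(2d) = 21.1111² / (2 × 62.000) = 445.679 / 124.000 = 3.5942 m/s².

Required deceleration ≈ 3.6 m/s²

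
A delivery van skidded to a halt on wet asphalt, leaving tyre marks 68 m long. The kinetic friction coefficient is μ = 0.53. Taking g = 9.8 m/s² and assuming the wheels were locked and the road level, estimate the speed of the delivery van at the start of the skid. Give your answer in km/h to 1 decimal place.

Initial speed ≈ 95.7 km/h

Deceleration a = μg = 0.53 × 9.8 = 5.194 m/s².
v = √(2a·d) = √(2 × 5.194 × 68) = √706.384 = 26.5779 m/s.
= 26.5779 × 3.6 = 95.680 km/h.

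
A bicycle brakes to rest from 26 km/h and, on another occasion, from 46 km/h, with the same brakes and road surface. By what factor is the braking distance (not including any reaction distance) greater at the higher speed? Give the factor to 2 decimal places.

Factor ≈ 3.13

Braking distance d = v²/(2a), so with a fixed, d ∝ v².
Factor = (46/26)² = 1.7692² = 3.1301.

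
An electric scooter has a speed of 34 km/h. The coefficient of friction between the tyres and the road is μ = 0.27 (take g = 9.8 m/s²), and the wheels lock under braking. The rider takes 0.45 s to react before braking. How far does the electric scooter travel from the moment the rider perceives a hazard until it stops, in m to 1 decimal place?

34 km/h ÷ 3.6 = 9.4444 m/s.
a = μg = 0.27 × 9.8 = 2.646 m/s².
Reaction distance = v·t_r = 9.4444 × 0.45 = 4.250 m.
Braking distance = v²/(2a) = 9.4444² / (2 × 2.646) = 89.197 / 5.292 = 16.855 m.
Total = 4.250 + 16.855 = 21.105 m.

Total stopping distance ≈ 21.1 m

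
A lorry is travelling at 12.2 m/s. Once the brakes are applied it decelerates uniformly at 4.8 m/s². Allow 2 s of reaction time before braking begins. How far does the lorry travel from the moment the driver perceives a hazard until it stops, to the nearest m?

Reaction distance = v·t_r = 12.2000 × 2 = 24.400 m.
Braking distance = v²/(2a) = 12.2000² / (2 × 4.800) = 148.840 / 9.600 = 15.504 m.
Total = 24.400 + 15.504 = 39.904 m.

Total stopping distance ≈ 40 m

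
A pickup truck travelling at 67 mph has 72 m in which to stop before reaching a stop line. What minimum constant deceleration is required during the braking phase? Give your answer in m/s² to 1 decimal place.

Required deceleration ≈ 6.2 m/s²

67 mph × 0.44704 = 29.9517 m/s.
v² = 2a·d ⇒ a = v²/(2d) = 29.9517² / (2 × 72.000) = 897.104 / 144.000 = 6.2299 m/s².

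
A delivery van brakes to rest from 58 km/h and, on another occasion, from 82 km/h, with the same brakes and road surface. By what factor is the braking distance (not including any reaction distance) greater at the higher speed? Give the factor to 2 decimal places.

Factor ≈ 2.00

Braking distance d = v²/(2a), so with a fixed, d ∝ v².
Factor = (82/58)² = 1.4138² = 1.9988.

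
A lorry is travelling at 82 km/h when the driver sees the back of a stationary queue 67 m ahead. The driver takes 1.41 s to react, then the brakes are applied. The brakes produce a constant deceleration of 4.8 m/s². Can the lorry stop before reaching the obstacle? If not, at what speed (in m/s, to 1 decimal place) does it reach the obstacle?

No — it strikes the obstacle at 13.6 m/s

82 km/h ÷ 3.6 = 22.7778 m/s.
Reaction distance = 22.7778 × 1.41 = 32.117 m.
Braking distance needed to stop: v²/(2a) = 518.828 / 9.600 = 54.045 m, so total needed = 32.117 + 54.045 = 86.162 m > 67 m — it cannot stop.
Distance remaining when braking begins: 67 − 32.117 = 34.883 m.
v² = v₀² − 2a·d = 518.828 − 2 × 4.800 × 34.883 = 183.951 m²/s².
v = √183.951 = 13.563 m/s.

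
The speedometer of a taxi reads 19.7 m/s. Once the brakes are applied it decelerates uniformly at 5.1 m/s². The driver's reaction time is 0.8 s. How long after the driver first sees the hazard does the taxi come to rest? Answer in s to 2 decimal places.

Total time ≈ 4.66 s

Braking time = v/a = 19.7000 / 5.100 = 3.863 s.
Total = 0.8 + 3.863 = 4.663 s.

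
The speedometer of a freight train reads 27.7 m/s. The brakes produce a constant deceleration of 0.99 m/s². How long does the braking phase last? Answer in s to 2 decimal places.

Braking time ≈ 27.98 s

Braking time = v/a = 27.7000 / 0.990 = 27.980 s.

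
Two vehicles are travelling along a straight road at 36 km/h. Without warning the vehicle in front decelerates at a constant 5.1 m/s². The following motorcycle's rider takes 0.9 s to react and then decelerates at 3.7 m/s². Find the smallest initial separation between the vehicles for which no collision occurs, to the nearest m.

Minimum gap ≈ 13 m

36 km/h ÷ 3.6 = 10.0000 m/s.
Leader travels v²/(2a_L) = 100.000 / 10.200 = 9.804 m before stopping.
Follower covers v·t_r = 10.0000 × 0.9 = 9.000 m while reacting, then v²/(2a_F) = 100.000 / 7.400 = 13.514 m while braking, for a total of 9.000 + 13.514 = 22.514 m.
Since a_F ≤ a_L and the follower starts braking later, the follower is never slower than the leader, so the closest approach is when both have stopped.
Minimum gap = 22.514 − 9.804 = 12.710 m.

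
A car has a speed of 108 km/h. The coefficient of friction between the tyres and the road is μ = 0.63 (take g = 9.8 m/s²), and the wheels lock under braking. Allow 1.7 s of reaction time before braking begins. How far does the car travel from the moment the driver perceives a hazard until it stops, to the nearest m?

108 km/h ÷ 3.6 = 30.0000 m/s.
a = μg = 0.63 × 9.8 = 6.174 m/s².
Reaction distance = v·t_r = 30.0000 × 1.7 = 51.000 m.
Braking distance = v²/(2a) = 30.0000² / (2 × 6.174) = 900.000 / 12.348 = 72.886 m.
Total = 51.000 + 72.886 = 123.886 m.

Total stopping distance ≈ 124 m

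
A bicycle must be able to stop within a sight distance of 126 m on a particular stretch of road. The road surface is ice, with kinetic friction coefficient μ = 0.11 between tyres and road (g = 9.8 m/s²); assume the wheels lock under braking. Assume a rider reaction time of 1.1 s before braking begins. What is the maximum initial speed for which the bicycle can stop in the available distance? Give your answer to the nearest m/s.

a = μg = 0.11 × 9.8 = 1.078 m/s².
Stopping distance: v·t_r + v²/(2a) = 126 with t_r = 1.1 s and a = 1.078 m/s².
So v² + 2.372 v − 271.66 = 0.
Positive root: v = −a·t_r + √((a·t_r)² + 2a·d) = −1.186 + √(1.407 + 271.66) = 15.3387 m/s.

Maximum speed ≈ 15 m/s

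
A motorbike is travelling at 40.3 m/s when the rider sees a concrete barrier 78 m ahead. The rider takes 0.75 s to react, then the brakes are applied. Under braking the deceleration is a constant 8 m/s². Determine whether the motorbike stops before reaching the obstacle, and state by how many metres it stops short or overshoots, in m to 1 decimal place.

No — it overshoots by 53.7 m

Reaction distance = 40.3000 × 0.75 = 30.225 m.
Braking distance = v²/(2a) = 1624.090 / 16.000 = 101.506 m.
Total stopping distance = 30.225 + 101.506 = 131.731 m, vs 78 m available — it cannot stop in time and overshoots by 131.731 − 78 = 53.731 m.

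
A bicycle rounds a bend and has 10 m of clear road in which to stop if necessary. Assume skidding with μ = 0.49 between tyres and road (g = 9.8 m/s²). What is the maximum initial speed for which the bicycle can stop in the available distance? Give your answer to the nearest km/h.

Maximum speed ≈ 35 km/h

a = μg = 0.49 × 9.8 = 4.802 m/s².
v²/(2a) = d ⇒ v = √(2 × 4.802 × 10) = √96.04 = 9.8000 m/s.
9.8000 m/s × 3.6 = 35.280 km/h.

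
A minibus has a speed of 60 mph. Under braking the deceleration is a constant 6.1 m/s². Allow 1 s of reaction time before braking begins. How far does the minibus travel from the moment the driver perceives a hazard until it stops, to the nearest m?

60 mph × 0.44704 = 26.8224 m/s.
Reaction distance = v·t_r = 26.8224 × 1 = 26.822 m.
Braking distance = v²/(2a) = 26.8224² / (2 × 6.100) = 719.441 / 12.200 = 58.971 m.
Total = 26.822 + 58.971 = 85.793 m.

Total stopping distance ≈ 86 m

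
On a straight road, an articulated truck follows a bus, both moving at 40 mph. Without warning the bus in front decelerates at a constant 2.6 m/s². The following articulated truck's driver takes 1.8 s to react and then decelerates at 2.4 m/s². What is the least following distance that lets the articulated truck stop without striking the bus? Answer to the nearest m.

Minimum gap ≈ 37 m

40 mph × 0.44704 = 17.8816 m/s.
Leader travels v²/(2a_L) = 319.752 / 5.200 = 61.491 m before stopping.
Follower covers v·t_r = 17.8816 × 1.8 = 32.187 m while reacting, then v²/(2a_F) = 319.752 / 4.800 = 66.615 m while braking, for a total of 32.187 + 66.615 = 98.802 m.
Since a_F ≤ a_L and the follower starts braking later, the follower is never slower than the leader, so the closest approach is when both have stopped.
Minimum gap = 98.802 − 61.491 = 37.311 m.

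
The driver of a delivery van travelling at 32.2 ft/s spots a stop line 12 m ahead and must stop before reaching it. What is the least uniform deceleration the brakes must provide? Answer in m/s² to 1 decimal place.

32.2 ft/s × 0.3048 = 9.8146 m/s.
v² = 2a·d ⇒ a = v²/(2d) = 9.8146² / (2 × 12.000) = 96.326 / 24.000 = 4.0136 m/s².

Required deceleration ≈ 4.0 m/s²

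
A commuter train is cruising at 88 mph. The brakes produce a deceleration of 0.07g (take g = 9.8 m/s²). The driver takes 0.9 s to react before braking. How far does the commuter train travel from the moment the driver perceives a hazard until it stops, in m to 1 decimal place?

Total stopping distance ≈ 1163.4 m

88 mph × 0.44704 = 39.3395 m/s.
a = 0.07 × 9.8 = 0.686 m/s².
Reaction distance = v·t_r = 39.3395 × 0.9 = 35.406 m.
Braking distance = v²/(2a) = 39.3395² / (2 × 0.686) = 1547.596 / 1.372 = 1127.985 m.
Total = 35.406 + 1127.985 = 1163.391 m.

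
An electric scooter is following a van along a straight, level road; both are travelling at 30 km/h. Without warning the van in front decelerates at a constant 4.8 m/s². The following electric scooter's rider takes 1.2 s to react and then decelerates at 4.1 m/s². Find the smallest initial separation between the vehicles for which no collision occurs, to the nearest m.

30 km/h ÷ 3.6 = 8.3333 m/s.
Leader travels v²/(2a_L) = 69.444 / 9.600 = 7.234 m before stopping.
Follower covers v·t_r = 8.3333 × 1.2 = 10.000 m while reacting, then v²/(2a_F) = 69.444 / 8.200 = 8.469 m while braking, for a total of 10.000 + 8.469 = 18.469 m.
Since a_F ≤ a_L and the follower starts braking later, the follower is never slower than the leader, so the closest approach is when both have stopped.
Minimum gap = 18.469 − 7.234 = 11.235 m.

Minimum gap ≈ 11 m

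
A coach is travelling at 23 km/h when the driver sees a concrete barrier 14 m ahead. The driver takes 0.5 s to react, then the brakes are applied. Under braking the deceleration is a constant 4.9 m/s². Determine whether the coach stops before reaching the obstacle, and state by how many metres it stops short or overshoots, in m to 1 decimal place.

23 km/h ÷ 3.6 = 6.3889 m/s.
Reaction distance = 6.3889 × 0.5 = 3.194 m.
Braking distance = v²/(2a) = 40.818 / 9.800 = 4.165 m.
Total stopping distance = 3.194 + 4.165 = 7.359 m, vs 14 m available — it stops with 14 − 7.359 = 6.641 m to spare.

Yes — it stops 6.6 m short of the obstacle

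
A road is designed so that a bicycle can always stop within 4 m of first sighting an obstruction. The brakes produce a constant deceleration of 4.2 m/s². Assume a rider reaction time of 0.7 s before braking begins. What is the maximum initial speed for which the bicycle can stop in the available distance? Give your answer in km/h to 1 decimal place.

Maximum speed ≈ 12.8 km/h

Stopping distance: v·t_r + v²/(2a) = 4 with t_r = 0.7 s and a = 4.200 m/s².
So v² + 5.880 v − 33.60 = 0.
Positive root: v = −a·t_r + √((a·t_r)² + 2a·d) = −2.940 + √(8.644 + 33.60) = 3.5595 m/s.
3.5595 m/s × 3.6 = 12.814 km/h.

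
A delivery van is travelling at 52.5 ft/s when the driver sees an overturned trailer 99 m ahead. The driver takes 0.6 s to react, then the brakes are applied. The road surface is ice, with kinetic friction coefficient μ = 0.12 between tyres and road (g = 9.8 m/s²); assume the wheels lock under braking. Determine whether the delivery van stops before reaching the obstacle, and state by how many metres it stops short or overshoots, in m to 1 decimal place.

No — it overshoots by 19.5 m

52.5 ft/s × 0.3048 = 16.0020 m/s.
a = μg = 0.12 × 9.8 = 1.176 m/s².
Reaction distance = 16.0020 × 0.6 = 9.601 m.
Braking distance = v²/(2a) = 256.064 / 2.352 = 108.871 m.
Total stopping distance = 9.601 + 108.871 = 118.472 m, vs 99 m available — it cannot stop in time and overshoots by 118.472 − 99 = 19.472 m.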